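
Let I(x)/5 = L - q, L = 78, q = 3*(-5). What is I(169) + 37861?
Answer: 38326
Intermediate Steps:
q = -15
I(x) = 465 (I(x) = 5*(78 - 1*(-15)) = 5*(78 + 15) = 5*93 = 465)
I(169) + 37861 = 465 + 37861 = 38326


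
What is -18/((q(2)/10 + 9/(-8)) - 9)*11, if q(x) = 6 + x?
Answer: 7920/373 ≈ 21.233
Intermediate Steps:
-18/((q(2)/10 + 9/(-8)) - 9)*11 = -18/(((6 + 2)/10 + 9/(-8)) - 9)*11 = -18/((8*(1/10) + 9*(-1/8)) - 9)*11 = -18/((4/5 - 9/8) - 9)*11 = -18/(-13/40 - 9)*11 = -18/(-373/40)*11 = -18*(-40/373)*11 = (720/373)*11 = 7920/373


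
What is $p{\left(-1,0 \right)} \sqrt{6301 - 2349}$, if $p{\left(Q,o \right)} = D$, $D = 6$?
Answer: $24 \sqrt{247} \approx 377.19$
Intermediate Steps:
$p{\left(Q,o \right)} = 6$
$p{\left(-1,0 \right)} \sqrt{6301 - 2349} = 6 \sqrt{6301 - 2349} = 6 \sqrt{3952} = 6 \cdot 4 \sqrt{247} = 24 \sqrt{247}$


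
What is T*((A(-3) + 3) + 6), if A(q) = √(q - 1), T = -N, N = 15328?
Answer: -137952 - 30656*I ≈ -1.3795e+5 - 30656.0*I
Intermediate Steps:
T = -15328 (T = -1*15328 = -15328)
A(q) = √(-1 + q)
T*((A(-3) + 3) + 6) = -15328*((√(-1 - 3) + 3) + 6) = -15328*((√(-4) + 3) + 6) = -15328*((2*I + 3) + 6) = -15328*((3 + 2*I) + 6) = -15328*(9 + 2*I) = -137952 - 30656*I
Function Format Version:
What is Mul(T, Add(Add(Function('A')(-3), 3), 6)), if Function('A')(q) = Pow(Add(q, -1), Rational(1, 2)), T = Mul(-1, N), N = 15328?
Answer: Add(-137952, Mul(-30656, I)) ≈ Add(-1.3795e+5, Mul(-30656., I))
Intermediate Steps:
T = -15328 (T = Mul(-1, 15328) = -15328)
Function('A')(q) = Pow(Add(-1, q), Rational(1, 2))
Mul(T, Add(Add(Function('A')(-3), 3), 6)) = Mul(-15328, Add(Add(Pow(Add(-1, -3), Rational(1, 2)), 3), 6)) = Mul(-15328, Add(Add(Pow(-4, Rational(1, 2)), 3), 6)) = Mul(-15328, Add(Add(Mul(2, I), 3), 6)) = Mul(-15328, Add(Add(3, Mul(2, I)), 6)) = Mul(-15328, Add(9, Mul(2, I))) = Add(-137952, Mul(-30656, I))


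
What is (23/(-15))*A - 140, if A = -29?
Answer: -1433/15 ≈ -95.533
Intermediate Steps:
(23/(-15))*A - 140 = (23/(-15))*(-29) - 140 = (23*(-1/15))*(-29) - 140 = -23/15*(-29) - 140 = 667/15 - 140 = -1433/15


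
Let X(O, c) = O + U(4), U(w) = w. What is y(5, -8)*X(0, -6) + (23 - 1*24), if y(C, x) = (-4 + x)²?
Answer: 575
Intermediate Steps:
X(O, c) = 4 + O (X(O, c) = O + 4 = 4 + O)
y(5, -8)*X(0, -6) + (23 - 1*24) = (-4 - 8)²*(4 + 0) + (23 - 1*24) = (-12)²*4 + (23 - 24) = 144*4 - 1 = 576 - 1 = 575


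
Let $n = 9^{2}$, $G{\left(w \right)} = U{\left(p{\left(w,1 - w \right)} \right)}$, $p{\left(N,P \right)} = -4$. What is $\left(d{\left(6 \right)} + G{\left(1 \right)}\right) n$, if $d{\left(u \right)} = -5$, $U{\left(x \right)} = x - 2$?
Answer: $-891$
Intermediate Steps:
$U{\left(x \right)} = -2 + x$
$G{\left(w \right)} = -6$ ($G{\left(w \right)} = -2 - 4 = -6$)
$n = 81$
$\left(d{\left(6 \right)} + G{\left(1 \right)}\right) n = \left(-5 - 6\right) 81 = \left(-11\right) 81 = -891$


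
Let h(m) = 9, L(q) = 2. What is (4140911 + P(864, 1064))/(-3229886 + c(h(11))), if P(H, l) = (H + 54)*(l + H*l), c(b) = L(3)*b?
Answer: -849031391/3229868 ≈ -262.87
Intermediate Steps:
c(b) = 2*b
P(H, l) = (54 + H)*(l + H*l)
(4140911 + P(864, 1064))/(-3229886 + c(h(11))) = (4140911 + 1064*(54 + 864² + 55*864))/(-3229886 + 2*9) = (4140911 + 1064*(54 + 746496 + 47520))/(-3229886 + 18) = (4140911 + 1064*794070)/(-3229868) = (4140911 + 844890480)*(-1/3229868) = 849031391*(-1/3229868) = -849031391/3229868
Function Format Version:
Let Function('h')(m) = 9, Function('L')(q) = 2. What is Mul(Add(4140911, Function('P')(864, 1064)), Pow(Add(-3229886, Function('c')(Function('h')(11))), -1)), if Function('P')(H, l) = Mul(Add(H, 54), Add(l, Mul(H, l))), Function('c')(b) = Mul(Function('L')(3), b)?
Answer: Rational(-849031391, 3229868) ≈ -262.87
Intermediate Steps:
Function('c')(b) = Mul(2, b)
Function('P')(H, l) = Mul(Add(54, H), Add(l, Mul(H, l)))
Mul(Add(4140911, Function('P')(864, 1064)), Pow(Add(-3229886, Function('c')(Function('h')(11))), -1)) = Mul(Add(4140911, Mul(1064, Add(54, Pow(864, 2), Mul(55, 864)))), Pow(Add(-3229886, Mul(2, 9)), -1)) = Mul(Add(4140911, Mul(1064, Add(54, 746496, 47520))), Pow(Add(-3229886, 18), -1)) = Mul(Add(4140911, Mul(1064, 794070)), Pow(-3229868, -1)) = Mul(Add(4140911, 844890480), Rational(-1, 3229868)) = Mul(849031391, Rational(-1, 3229868)) = Rational(-849031391, 3229868)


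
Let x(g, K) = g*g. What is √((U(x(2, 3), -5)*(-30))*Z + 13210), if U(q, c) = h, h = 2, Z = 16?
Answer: 35*√10 ≈ 110.68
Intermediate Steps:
x(g, K) = g²
U(q, c) = 2
√((U(x(2, 3), -5)*(-30))*Z + 13210) = √((2*(-30))*16 + 13210) = √(-60*16 + 13210) = √(-960 + 13210) = √12250 = 35*√10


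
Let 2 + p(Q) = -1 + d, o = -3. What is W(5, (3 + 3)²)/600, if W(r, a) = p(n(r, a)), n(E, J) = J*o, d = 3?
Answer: 0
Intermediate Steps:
n(E, J) = -3*J (n(E, J) = J*(-3) = -3*J)
p(Q) = 0 (p(Q) = -2 + (-1 + 3) = -2 + 2 = 0)
W(r, a) = 0
W(5, (3 + 3)²)/600 = 0/600 = 0*(1/600) = 0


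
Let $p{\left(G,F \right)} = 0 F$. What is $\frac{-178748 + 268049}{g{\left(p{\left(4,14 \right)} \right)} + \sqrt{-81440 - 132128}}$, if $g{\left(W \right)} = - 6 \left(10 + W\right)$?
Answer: $- \frac{1339515}{54292} - \frac{89301 i \sqrt{3337}}{27146} \approx -24.672 - 190.03 i$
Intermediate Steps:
$p{\left(G,F \right)} = 0$
$g{\left(W \right)} = -60 - 6 W$
$\frac{-178748 + 268049}{g{\left(p{\left(4,14 \right)} \right)} + \sqrt{-81440 - 132128}} = \frac{-178748 + 268049}{\left(-60 - 0\right) + \sqrt{-81440 - 132128}} = \frac{89301}{\left(-60 + 0\right) + \sqrt{-213568}} = \frac{89301}{-60 + 8 i \sqrt{3337}}$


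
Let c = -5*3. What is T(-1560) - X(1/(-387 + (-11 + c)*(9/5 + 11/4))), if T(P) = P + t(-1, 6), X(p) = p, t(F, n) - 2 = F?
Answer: -7877617/5053 ≈ -1559.0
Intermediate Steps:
t(F, n) = 2 + F
c = -15
T(P) = 1 + P (T(P) = P + (2 - 1) = P + 1 = 1 + P)
T(-1560) - X(1/(-387 + (-11 + c)*(9/5 + 11/4))) = (1 - 1560) - 1/(-387 + (-11 - 15)*(9/5 + 11/4)) = -1559 - 1/(-387 - 26*(9*(⅕) + 11*(¼))) = -1559 - 1/(-387 - 26*(9/5 + 11/4)) = -1559 - 1/(-387 - 26*91/20) = -1559 - 1/(-387 - 1183/10) = -1559 - 1/(-5053/10) = -1559 - 1*(-10/5053) = -1559 + 10/5053 = -7877617/5053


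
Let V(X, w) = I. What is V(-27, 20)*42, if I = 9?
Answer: 378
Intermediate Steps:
V(X, w) = 9
V(-27, 20)*42 = 9*42 = 378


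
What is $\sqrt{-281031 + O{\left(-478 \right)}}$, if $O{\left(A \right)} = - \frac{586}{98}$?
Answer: $\frac{2 i \sqrt{3442703}}{7} \approx 530.13 i$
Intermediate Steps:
$O{\left(A \right)} = - \frac{293}{49}$ ($O{\left(A \right)} = \left(-586\right) \frac{1}{98} = - \frac{293}{49}$)
$\sqrt{-281031 + O{\left(-478 \right)}} = \sqrt{-281031 - \frac{293}{49}} = \sqrt{- \frac{13770812}{49}} = \frac{2 i \sqrt{3442703}}{7}$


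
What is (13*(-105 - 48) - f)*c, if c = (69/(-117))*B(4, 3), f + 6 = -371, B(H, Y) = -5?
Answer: -14260/3 ≈ -4753.3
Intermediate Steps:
f = -377 (f = -6 - 371 = -377)
c = 115/39 (c = (69/(-117))*(-5) = (69*(-1/117))*(-5) = -23/39*(-5) = 115/39 ≈ 2.9487)
(13*(-105 - 48) - f)*c = (13*(-105 - 48) - 1*(-377))*(115/39) = (13*(-153) + 377)*(115/39) = (-1989 + 377)*(115/39) = -1612*115/39 = -14260/3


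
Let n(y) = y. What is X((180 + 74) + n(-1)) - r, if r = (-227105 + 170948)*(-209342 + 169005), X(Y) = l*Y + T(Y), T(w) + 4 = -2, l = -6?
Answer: -2265206433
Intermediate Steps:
T(w) = -6 (T(w) = -4 - 2 = -6)
X(Y) = -6 - 6*Y (X(Y) = -6*Y - 6 = -6 - 6*Y)
r = 2265204909 (r = -56157*(-40337) = 2265204909)
X((180 + 74) + n(-1)) - r = (-6 - 6*((180 + 74) - 1)) - 1*2265204909 = (-6 - 6*(254 - 1)) - 2265204909 = (-6 - 6*253) - 2265204909 = (-6 - 1518) - 2265204909 = -1524 - 2265204909 = -2265206433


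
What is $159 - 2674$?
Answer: $-2515$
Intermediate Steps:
$159 - 2674 = -2515$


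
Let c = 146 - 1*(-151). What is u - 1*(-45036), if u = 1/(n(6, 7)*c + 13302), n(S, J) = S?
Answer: 679323025/15084 ≈ 45036.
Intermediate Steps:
c = 297 (c = 146 + 151 = 297)
u = 1/15084 (u = 1/(6*297 + 13302) = 1/(1782 + 13302) = 1/15084 ≈ 6.6295e-5)
u - 1*(-45036) = 1/15084 - 1*(-45036) = 1/15084 + 45036 = 679323025/15084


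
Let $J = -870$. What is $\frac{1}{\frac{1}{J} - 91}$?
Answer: $- \frac{870}{79171} \approx -0.010989$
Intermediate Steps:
$\frac{1}{\frac{1}{J} - 91} = \frac{1}{\frac{1}{-870} - 91} = \frac{1}{- \frac{1}{870} - 91} = \frac{1}{- \frac{79171}{870}} = - \frac{870}{79171}$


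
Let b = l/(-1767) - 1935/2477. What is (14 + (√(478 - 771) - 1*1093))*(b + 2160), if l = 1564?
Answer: -10193013326093/4376859 + 9446722267*I*√293/4376859 ≈ -2.3288e+6 + 36945.0*I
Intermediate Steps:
b = -7293173/4376859 (b = 1564/(-1767) - 1935/2477 = 1564*(-1/1767) - 1935*1/2477 = -1564/1767 - 1935/2477 = -7293173/4376859 ≈ -1.6663)
(14 + (√(478 - 771) - 1*1093))*(b + 2160) = (14 + (√(478 - 771) - 1*1093))*(-7293173/4376859 + 2160) = (14 + (√(-293) - 1093))*(9446722267/4376859) = (14 + (I*√293 - 1093))*(9446722267/4376859) = (14 + (-1093 + I*√293))*(9446722267/4376859) = (-1079 + I*√293)*(9446722267/4376859) = -10193013326093/4376859 + 9446722267*I*√293/4376859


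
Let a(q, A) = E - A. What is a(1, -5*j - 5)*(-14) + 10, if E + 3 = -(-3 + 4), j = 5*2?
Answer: -704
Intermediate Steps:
j = 10
E = -4 (E = -3 - (-3 + 4) = -3 - 1*1 = -3 - 1 = -4)
a(q, A) = -4 - A
a(1, -5*j - 5)*(-14) + 10 = (-4 - (-5*10 - 5))*(-14) + 10 = (-4 - (-50 - 5))*(-14) + 10 = (-4 - 1*(-55))*(-14) + 10 = (-4 + 55)*(-14) + 10 = 51*(-14) + 10 = -714 + 10 = -704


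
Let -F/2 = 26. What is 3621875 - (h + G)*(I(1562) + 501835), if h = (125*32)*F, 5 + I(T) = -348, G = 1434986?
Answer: -615307771377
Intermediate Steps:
F = -52 (F = -2*26 = -52)
I(T) = -353 (I(T) = -5 - 348 = -353)
h = -208000 (h = (125*32)*(-52) = 4000*(-52) = -208000)
3621875 - (h + G)*(I(1562) + 501835) = 3621875 - (-208000 + 1434986)*(-353 + 501835) = 3621875 - 1226986*501482 = 3621875 - 1*615311393252 = 3621875 - 615311393252 = -615307771377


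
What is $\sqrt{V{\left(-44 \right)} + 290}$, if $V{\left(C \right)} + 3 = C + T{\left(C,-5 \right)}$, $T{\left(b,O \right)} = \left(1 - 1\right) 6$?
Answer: $9 \sqrt{3} \approx 15.588$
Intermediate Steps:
$T{\left(b,O \right)} = 0$ ($T{\left(b,O \right)} = 0 \cdot 6 = 0$)
$V{\left(C \right)} = -3 + C$ ($V{\left(C \right)} = -3 + \left(C + 0\right) = -3 + C$)
$\sqrt{V{\left(-44 \right)} + 290} = \sqrt{\left(-3 - 44\right) + 290} = \sqrt{-47 + 290} = \sqrt{243} = 9 \sqrt{3}$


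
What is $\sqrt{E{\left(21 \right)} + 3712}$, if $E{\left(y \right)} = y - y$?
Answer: $8 \sqrt{58} \approx 60.926$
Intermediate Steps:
$E{\left(y \right)} = 0$
$\sqrt{E{\left(21 \right)} + 3712} = \sqrt{0 + 3712} = \sqrt{3712} = 8 \sqrt{58}$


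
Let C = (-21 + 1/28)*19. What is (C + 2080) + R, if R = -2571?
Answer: -24901/28 ≈ -889.32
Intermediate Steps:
C = -11153/28 (C = (-21 + 1/28)*19 = -587/28*19 = -11153/28 ≈ -398.32)
(C + 2080) + R = (-11153/28 + 2080) - 2571 = 47087/28 - 2571 = -24901/28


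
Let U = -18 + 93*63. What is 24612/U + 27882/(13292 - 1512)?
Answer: 75464687/11467830 ≈ 6.5806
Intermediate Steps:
U = 5841 (U = -18 + 5859 = 5841)
24612/U + 27882/(13292 - 1512) = 24612/5841 + 27882/(13292 - 1512) = 24612*(1/5841) + 27882/11780 = 8204/1947 + 27882*(1/11780) = 8204/1947 + 13941/5890 = 75464687/11467830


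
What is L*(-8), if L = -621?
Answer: 4968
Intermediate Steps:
L*(-8) = -621*(-8) = 4968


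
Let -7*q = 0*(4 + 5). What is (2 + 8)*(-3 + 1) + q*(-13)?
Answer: -20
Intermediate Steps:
q = 0 (q = -0*(4 + 5) = -0*9 = -1/7*0 = 0)
(2 + 8)*(-3 + 1) + q*(-13) = (2 + 8)*(-3 + 1) + 0*(-13) = 10*(-2) + 0 = -20 + 0 = -20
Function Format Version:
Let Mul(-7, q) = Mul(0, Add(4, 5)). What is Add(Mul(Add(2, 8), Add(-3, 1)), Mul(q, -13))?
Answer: -20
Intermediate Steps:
q = 0 (q = Mul(Rational(-1, 7), Mul(0, Add(4, 5))) = Mul(Rational(-1, 7), Mul(0, 9)) = Mul(Rational(-1, 7), 0) = 0)
Add(Mul(Add(2, 8), Add(-3, 1)), Mul(q, -13)) = Add(Mul(Add(2, 8), Add(-3, 1)), Mul(0, -13)) = Add(Mul(10, -2), 0) = Add(-20, 0) = -20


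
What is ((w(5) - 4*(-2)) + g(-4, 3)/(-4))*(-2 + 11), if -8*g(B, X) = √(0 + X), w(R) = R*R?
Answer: 297 + 9*√3/32 ≈ 297.49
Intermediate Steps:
w(R) = R²
g(B, X) = -√X/8 (g(B, X) = -√(0 + X)/8 = -√X/8)
((w(5) - 4*(-2)) + g(-4, 3)/(-4))*(-2 + 11) = ((5² - 4*(-2)) - √3/8/(-4))*(-2 + 11) = ((25 + 8) - √3/8*(-¼))*9 = (33 + √3/32)*9 = 297 + 9*√3/32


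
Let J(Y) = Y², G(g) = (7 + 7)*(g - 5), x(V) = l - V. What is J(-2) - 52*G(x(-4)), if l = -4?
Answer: 3644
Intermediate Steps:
x(V) = -4 - V
G(g) = -70 + 14*g (G(g) = 14*(-5 + g) = -70 + 14*g)
J(-2) - 52*G(x(-4)) = (-2)² - 52*(-70 + 14*(-4 - 1*(-4))) = 4 - 52*(-70 + 14*(-4 + 4)) = 4 - 52*(-70 + 14*0) = 4 - 52*(-70 + 0) = 4 - 52*(-70) = 4 + 3640 = 3644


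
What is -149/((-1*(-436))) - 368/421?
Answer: -223177/183556 ≈ -1.2159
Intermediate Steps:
-149/((-1*(-436))) - 368/421 = -149/436 - 368*1/421 = -149*1/436 - 368/421 = -149/436 - 368/421 = -223177/183556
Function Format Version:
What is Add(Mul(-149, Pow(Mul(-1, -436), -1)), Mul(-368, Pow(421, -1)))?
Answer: Rational(-223177, 183556) ≈ -1.2159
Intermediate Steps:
Add(Mul(-149, Pow(Mul(-1, -436), -1)), Mul(-368, Pow(421, -1))) = Add(Mul(-149, Pow(436, -1)), Mul(-368, Rational(1, 421))) = Add(Mul(-149, Rational(1, 436)), Rational(-368, 421)) = Add(Rational(-149, 436), Rational(-368, 421)) = Rational(-223177, 183556)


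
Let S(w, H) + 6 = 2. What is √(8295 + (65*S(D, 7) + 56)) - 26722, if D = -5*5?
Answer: -26722 + 3*√899 ≈ -26632.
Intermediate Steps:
D = -25
S(w, H) = -4 (S(w, H) = -6 + 2 = -4)
√(8295 + (65*S(D, 7) + 56)) - 26722 = √(8295 + (65*(-4) + 56)) - 26722 = √(8295 + (-260 + 56)) - 26722 = √(8295 - 204) - 26722 = √8091 - 26722 = 3*√899 - 26722 = -26722 + 3*√899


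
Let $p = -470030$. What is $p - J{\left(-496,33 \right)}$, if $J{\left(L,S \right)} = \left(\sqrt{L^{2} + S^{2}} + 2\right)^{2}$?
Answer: $-717139 - 4 \sqrt{247105} \approx -7.1913 \cdot 10^{5}$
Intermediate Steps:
$J{\left(L,S \right)} = \left(2 + \sqrt{L^{2} + S^{2}}\right)^{2}$
$p - J{\left(-496,33 \right)} = -470030 - \left(2 + \sqrt{\left(-496\right)^{2} + 33^{2}}\right)^{2} = -470030 - \left(2 + \sqrt{246016 + 1089}\right)^{2} = -470030 - \left(2 + \sqrt{247105}\right)^{2}$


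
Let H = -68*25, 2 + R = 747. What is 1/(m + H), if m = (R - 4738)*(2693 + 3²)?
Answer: -1/10790786 ≈ -9.2672e-8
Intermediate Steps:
R = 745 (R = -2 + 747 = 745)
H = -1700
m = -10789086 (m = (745 - 4738)*(2693 + 3²) = -3993*(2693 + 9) = -3993*2702 = -10789086)
1/(m + H) = 1/(-10789086 - 1700) = 1/(-10790786) = -1/10790786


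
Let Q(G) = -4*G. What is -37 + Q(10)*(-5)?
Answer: 163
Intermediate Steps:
-37 + Q(10)*(-5) = -37 - 4*10*(-5) = -37 - 40*(-5) = -37 + 200 = 163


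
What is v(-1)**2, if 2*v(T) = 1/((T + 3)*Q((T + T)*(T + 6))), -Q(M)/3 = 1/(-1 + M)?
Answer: 121/144 ≈ 0.84028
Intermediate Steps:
Q(M) = -3/(-1 + M)
v(T) = (1/3 - 2*T*(6 + T)/3)/(2*(3 + T)) (v(T) = (1/((T + 3)*((-3/(-1 + (T + T)*(T + 6))))))/2 = (1/((3 + T)*((-3/(-1 + (2*T)*(6 + T))))))/2 = (1/((3 + T)*((-3/(-1 + 2*T*(6 + T))))))/2 = ((1/3 - 2*T*(6 + T)/3)/(3 + T))/2 = (1/3 - 2*T*(6 + T)/3)/(2*(3 + T)))
v(-1)**2 = ((1 - 2*(-1)*(6 - 1))/(6*(3 - 1)))**2 = ((1/6)*(1 - 2*(-1)*5)/2)**2 = ((1/6)*(1/2)*(1 + 10))**2 = ((1/6)*(1/2)*11)**2 = (11/12)**2 = 121/144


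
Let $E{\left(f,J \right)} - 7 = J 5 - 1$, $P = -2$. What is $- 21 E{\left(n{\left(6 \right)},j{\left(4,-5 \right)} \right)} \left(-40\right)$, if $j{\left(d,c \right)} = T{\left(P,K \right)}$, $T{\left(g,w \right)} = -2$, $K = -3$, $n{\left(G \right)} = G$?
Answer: $-3360$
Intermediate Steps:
$j{\left(d,c \right)} = -2$
$E{\left(f,J \right)} = 6 + 5 J$ ($E{\left(f,J \right)} = 7 + \left(J 5 - 1\right) = 7 + \left(5 J - 1\right) = 7 + \left(-1 + 5 J\right) = 6 + 5 J$)
$- 21 E{\left(n{\left(6 \right)},j{\left(4,-5 \right)} \right)} \left(-40\right) = - 21 \left(6 + 5 \left(-2\right)\right) \left(-40\right) = - 21 \left(6 - 10\right) \left(-40\right) = \left(-21\right) \left(-4\right) \left(-40\right) = 84 \left(-40\right) = -3360$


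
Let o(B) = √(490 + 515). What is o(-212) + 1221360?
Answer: 1221360 + √1005 ≈ 1.2214e+6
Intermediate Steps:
o(B) = √1005
o(-212) + 1221360 = √1005 + 1221360 = 1221360 + √1005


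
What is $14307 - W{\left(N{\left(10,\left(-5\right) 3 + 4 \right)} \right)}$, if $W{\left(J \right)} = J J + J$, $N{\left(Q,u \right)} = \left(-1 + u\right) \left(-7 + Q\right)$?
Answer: $13047$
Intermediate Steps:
$W{\left(J \right)} = J + J^{2}$ ($W{\left(J \right)} = J^{2} + J = J + J^{2}$)
$14307 - W{\left(N{\left(10,\left(-5\right) 3 + 4 \right)} \right)} = 14307 - \left(7 - 10 - 7 \left(\left(-5\right) 3 + 4\right) + 10 \left(\left(-5\right) 3 + 4\right)\right) \left(1 + \left(7 - 10 - 7 \left(\left(-5\right) 3 + 4\right) + 10 \left(\left(-5\right) 3 + 4\right)\right)\right) = 14307 - \left(7 - 10 - 7 \left(-15 + 4\right) + 10 \left(-15 + 4\right)\right) \left(1 + \left(7 - 10 - 7 \left(-15 + 4\right) + 10 \left(-15 + 4\right)\right)\right) = 14307 - \left(7 - 10 - -77 + 10 \left(-11\right)\right) \left(1 + \left(7 - 10 - -77 + 10 \left(-11\right)\right)\right) = 14307 - \left(7 - 10 + 77 - 110\right) \left(1 + \left(7 - 10 + 77 - 110\right)\right) = 14307 - - 36 \left(1 - 36\right) = 14307 - \left(-36\right) \left(-35\right) = 14307 - 1260 = 13047$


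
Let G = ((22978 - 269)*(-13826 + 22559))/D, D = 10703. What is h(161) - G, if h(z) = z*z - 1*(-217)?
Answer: 81437317/10703 ≈ 7608.8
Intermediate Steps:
G = 198317697/10703 (G = ((22978 - 269)*(-13826 + 22559))/10703 = (22709*8733)*(1/10703) = 198317697*(1/10703) = 198317697/10703 ≈ 18529.)
h(z) = 217 + z² (h(z) = z² + 217 = 217 + z²)
h(161) - G = (217 + 161²) - 1*198317697/10703 = (217 + 25921) - 198317697/10703 = 26138 - 198317697/10703 = 81437317/10703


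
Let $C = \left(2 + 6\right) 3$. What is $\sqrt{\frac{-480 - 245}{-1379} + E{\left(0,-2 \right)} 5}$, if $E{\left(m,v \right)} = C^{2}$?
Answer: $\frac{\sqrt{5477725855}}{1379} \approx 53.671$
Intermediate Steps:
$C = 24$ ($C = 8 \cdot 3 = 24$)
$E{\left(m,v \right)} = 576$ ($E{\left(m,v \right)} = 24^{2} = 576$)
$\sqrt{\frac{-480 - 245}{-1379} + E{\left(0,-2 \right)} 5} = \sqrt{\frac{-480 - 245}{-1379} + 576 \cdot 5} = \sqrt{\left(-480 - 245\right) \left(- \frac{1}{1379}\right) + 2880} = \sqrt{\left(-725\right) \left(- \frac{1}{1379}\right) + 2880} = \sqrt{\frac{725}{1379} + 2880} = \sqrt{\frac{3972245}{1379}} = \frac{\sqrt{5477725855}}{1379}$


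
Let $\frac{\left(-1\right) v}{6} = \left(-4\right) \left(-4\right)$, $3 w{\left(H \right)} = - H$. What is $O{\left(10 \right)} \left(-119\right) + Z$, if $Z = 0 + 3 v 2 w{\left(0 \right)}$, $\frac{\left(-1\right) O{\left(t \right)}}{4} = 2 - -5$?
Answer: $3332$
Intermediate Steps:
$w{\left(H \right)} = - \frac{H}{3}$ ($w{\left(H \right)} = \frac{\left(-1\right) H}{3} = - \frac{H}{3}$)
$v = -96$ ($v = - 6 \left(\left(-4\right) \left(-4\right)\right) = \left(-6\right) 16 = -96$)
$O{\left(t \right)} = -28$ ($O{\left(t \right)} = - 4 \left(2 - -5\right) = - 4 \left(2 + 5\right) = \left(-4\right) 7 = -28$)
$Z = 0$ ($Z = 0 + 3 \left(-96\right) 2 \left(\left(- \frac{1}{3}\right) 0\right) = 0 + \left(-288\right) 2 \cdot 0 = 0 - 0 = 0 + 0 = 0$)
$O{\left(10 \right)} \left(-119\right) + Z = \left(-28\right) \left(-119\right) + 0 = 3332 + 0 = 3332$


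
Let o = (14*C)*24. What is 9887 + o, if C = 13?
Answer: 14255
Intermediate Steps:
o = 4368 (o = (14*13)*24 = 182*24 = 4368)
9887 + o = 9887 + 4368 = 14255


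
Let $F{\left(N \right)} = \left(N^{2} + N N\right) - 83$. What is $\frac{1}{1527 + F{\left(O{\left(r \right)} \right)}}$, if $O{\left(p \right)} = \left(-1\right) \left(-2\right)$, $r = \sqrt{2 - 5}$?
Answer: $\frac{1}{1452} \approx 0.00068871$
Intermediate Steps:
$r = i \sqrt{3}$ ($r = \sqrt{-3} = i \sqrt{3} \approx 1.732 i$)
$O{\left(p \right)} = 2$
$F{\left(N \right)} = -83 + 2 N^{2}$ ($F{\left(N \right)} = \left(N^{2} + N^{2}\right) - 83 = 2 N^{2} - 83 = -83 + 2 N^{2}$)
$\frac{1}{1527 + F{\left(O{\left(r \right)} \right)}} = \frac{1}{1527 - \left(83 - 2 \cdot 2^{2}\right)} = \frac{1}{1527 + \left(-83 + 2 \cdot 4\right)} = \frac{1}{1527 + \left(-83 + 8\right)} = \frac{1}{1527 - 75} = \frac{1}{1452}$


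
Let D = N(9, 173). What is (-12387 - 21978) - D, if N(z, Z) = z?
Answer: -34374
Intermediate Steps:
D = 9
(-12387 - 21978) - D = (-12387 - 21978) - 1*9 = -34365 - 9 = -34374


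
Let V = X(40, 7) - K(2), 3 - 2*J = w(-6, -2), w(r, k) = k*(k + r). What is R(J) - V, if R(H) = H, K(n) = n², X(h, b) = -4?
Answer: 3/2 ≈ 1.5000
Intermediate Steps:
J = -13/2 (J = 3/2 - (-1)*(-2 - 6) = 3/2 - (-1)*(-8) = 3/2 - ½*16 = 3/2 - 8 = -13/2 ≈ -6.5000)
V = -8 (V = -4 - 1*2² = -4 - 1*4 = -4 - 4 = -8)
R(J) - V = -13/2 - 1*(-8) = -13/2 + 8 = 3/2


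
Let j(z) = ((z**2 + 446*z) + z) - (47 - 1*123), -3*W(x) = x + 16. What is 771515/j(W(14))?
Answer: -771515/4294 ≈ -179.67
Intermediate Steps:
W(x) = -16/3 - x/3 (W(x) = -(x + 16)/3 = -(16 + x)/3 = -16/3 - x/3)
j(z) = 76 + z**2 + 447*z (j(z) = (z**2 + 447*z) - (47 - 123) = (z**2 + 447*z) - 1*(-76) = (z**2 + 447*z) + 76 = 76 + z**2 + 447*z)
771515/j(W(14)) = 771515/(76 + (-16/3 - 1/3*14)**2 + 447*(-16/3 - 1/3*14)) = 771515/(76 + (-16/3 - 14/3)**2 + 447*(-16/3 - 14/3)) = 771515/(76 + (-10)**2 + 447*(-10)) = 771515/(76 + 100 - 4470) = 771515/(-4294) = 771515*(-1/4294) = -771515/4294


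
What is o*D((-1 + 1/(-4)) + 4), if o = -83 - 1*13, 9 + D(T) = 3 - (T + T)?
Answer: 1104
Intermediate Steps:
D(T) = -6 - 2*T (D(T) = -9 + (3 - (T + T)) = -9 + (3 - 2*T) = -6 - 2*T)
o = -96 (o = -83 - 13 = -96)
o*D((-1 + 1/(-4)) + 4) = -96*(-6 - 2*((-1 + 1/(-4)) + 4)) = -96*(-6 - 2*((-1 - ¼) + 4)) = -96*(-6 - 2*(-5/4 + 4)) = -96*(-6 - 2*11/4) = -96*(-6 - 11/2) = -96*(-23/2) = 1104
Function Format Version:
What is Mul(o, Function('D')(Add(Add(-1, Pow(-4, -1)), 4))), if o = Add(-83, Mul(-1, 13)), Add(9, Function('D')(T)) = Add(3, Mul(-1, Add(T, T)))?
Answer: 1104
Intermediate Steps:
Function('D')(T) = Add(-6, Mul(-2, T)) (Function('D')(T) = Add(-9, Add(3, Mul(-1, Add(T, T)))) = Add(-9, Add(3, Mul(-1, Mul(2, T)))) = Add(-9, Add(3, Mul(-2, T))) = Add(-6, Mul(-2, T)))
o = -96 (o = Add(-83, -13) = -96)
Mul(o, Function('D')(Add(Add(-1, Pow(-4, -1)), 4))) = Mul(-96, Add(-6, Mul(-2, Add(Add(-1, Pow(-4, -1)), 4)))) = Mul(-96, Add(-6, Mul(-2, Add(Add(-1, Rational(-1, 4)), 4)))) = Mul(-96, Add(-6, Mul(-2, Add(Rational(-5, 4), 4)))) = Mul(-96, Add(-6, Mul(-2, Rational(11, 4)))) = Mul(-96, Add(-6, Rational(-11, 2))) = Mul(-96, Rational(-23, 2)) = 1104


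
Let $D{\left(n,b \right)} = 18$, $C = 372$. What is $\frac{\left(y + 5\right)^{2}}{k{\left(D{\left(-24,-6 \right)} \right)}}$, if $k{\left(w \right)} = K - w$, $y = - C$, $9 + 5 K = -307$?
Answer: $- \frac{673445}{406} \approx -1658.7$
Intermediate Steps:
$K = - \frac{316}{5}$ ($K = - \frac{9}{5} + \frac{1}{5} \left(-307\right) = - \frac{9}{5} - \frac{307}{5} = - \frac{316}{5} \approx -63.2$)
$y = -372$ ($y = \left(-1\right) 372 = -372$)
$k{\left(w \right)} = - \frac{316}{5} - w$
$\frac{\left(y + 5\right)^{2}}{k{\left(D{\left(-24,-6 \right)} \right)}} = \frac{\left(-372 + 5\right)^{2}}{- \frac{316}{5} - 18} = \frac{\left(-367\right)^{2}}{- \frac{316}{5} - 18} = \frac{134689}{- \frac{406}{5}} = 134689 \left(- \frac{5}{406}\right) = - \frac{673445}{406}$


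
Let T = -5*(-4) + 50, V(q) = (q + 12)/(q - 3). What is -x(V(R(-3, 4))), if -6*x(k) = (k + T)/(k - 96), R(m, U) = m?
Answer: -137/1170 ≈ -0.11709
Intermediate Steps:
V(q) = (12 + q)/(-3 + q)
T = 70 (T = 20 + 50 = 70)
x(k) = -(70 + k)/(6*(-96 + k)) (x(k) = -(k + 70)/(6*(k - 96)) = -(70 + k)/(6*(-96 + k)))
-x(V(R(-3, 4))) = -(-70 - (12 - 3)/(-3 - 3))/(6*(-96 + (12 - 3)/(-3 - 3))) = -(-70 - 9/(-6))/(6*(-96 + 9/(-6))) = -(-70 - (-1)*9/6)/(6*(-96 - 1/6*9)) = -(-70 - 1*(-3/2))/(6*(-96 - 3/2)) = -(-70 + 3/2)/(6*(-195/2)) = -(-2)*(-137)/(6*195*2) = -1*137/1170 = -137/1170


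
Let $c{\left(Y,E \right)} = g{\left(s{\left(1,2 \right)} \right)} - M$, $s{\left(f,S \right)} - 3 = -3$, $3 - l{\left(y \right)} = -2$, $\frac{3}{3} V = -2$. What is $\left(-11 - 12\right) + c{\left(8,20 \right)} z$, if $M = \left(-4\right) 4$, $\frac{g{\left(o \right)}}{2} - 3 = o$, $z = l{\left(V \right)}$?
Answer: $87$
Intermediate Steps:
$V = -2$
$l{\left(y \right)} = 5$ ($l{\left(y \right)} = 3 - -2 = 3 + 2 = 5$)
$s{\left(f,S \right)} = 0$ ($s{\left(f,S \right)} = 3 - 3 = 0$)
$z = 5$
$g{\left(o \right)} = 6 + 2 o$
$M = -16$
$c{\left(Y,E \right)} = 22$ ($c{\left(Y,E \right)} = \left(6 + 2 \cdot 0\right) - -16 = \left(6 + 0\right) + 16 = 6 + 16 = 22$)
$\left(-11 - 12\right) + c{\left(8,20 \right)} z = \left(-11 - 12\right) + 22 \cdot 5 = \left(-11 - 12\right) + 110 = -23 + 110 = 87$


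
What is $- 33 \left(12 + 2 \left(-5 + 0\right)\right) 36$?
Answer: $-2376$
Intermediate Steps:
$- 33 \left(12 + 2 \left(-5 + 0\right)\right) 36 = - 33 \left(12 + 2 \left(-5\right)\right) 36 = - 33 \left(12 - 10\right) 36 = \left(-33\right) 2 \cdot 36 = \left(-66\right) 36 = -2376$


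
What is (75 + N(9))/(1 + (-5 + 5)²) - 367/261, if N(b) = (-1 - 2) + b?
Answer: 20774/261 ≈ 79.594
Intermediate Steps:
N(b) = -3 + b
(75 + N(9))/(1 + (-5 + 5)²) - 367/261 = (75 + (-3 + 9))/(1 + (-5 + 5)²) - 367/261 = (75 + 6)/(1 + 0²) - 367*1/261 = 81/(1 + 0) - 367/261 = 81/1 - 367/261 = 81*1 - 367/261 = 81 - 367/261 = 20774/261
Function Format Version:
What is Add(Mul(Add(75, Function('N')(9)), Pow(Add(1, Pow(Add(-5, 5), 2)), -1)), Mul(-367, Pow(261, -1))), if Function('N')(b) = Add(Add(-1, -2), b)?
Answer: Rational(20774, 261) ≈ 79.594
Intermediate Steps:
Function('N')(b) = Add(-3, b)
Add(Mul(Add(75, Function('N')(9)), Pow(Add(1, Pow(Add(-5, 5), 2)), -1)), Mul(-367, Pow(261, -1))) = Add(Mul(Add(75, Add(-3, 9)), Pow(Add(1, Pow(Add(-5, 5), 2)), -1)), Mul(-367, Pow(261, -1))) = Add(Mul(Add(75, 6), Pow(Add(1, Pow(0, 2)), -1)), Mul(-367, Rational(1, 261))) = Add(Mul(81, Pow(Add(1, 0), -1)), Rational(-367, 261)) = Add(Mul(81, Pow(1, -1)), Rational(-367, 261)) = Add(Mul(81, 1), Rational(-367, 261)) = Add(81, Rational(-367, 261)) = Rational(20774, 261)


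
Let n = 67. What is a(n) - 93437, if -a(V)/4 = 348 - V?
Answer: -94561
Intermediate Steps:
a(V) = -1392 + 4*V (a(V) = -4*(348 - V) = -1392 + 4*V)
a(n) - 93437 = (-1392 + 4*67) - 93437 = (-1392 + 268) - 93437 = -1124 - 93437 = -94561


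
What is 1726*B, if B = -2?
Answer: -3452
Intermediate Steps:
1726*B = 1726*(-2) = -3452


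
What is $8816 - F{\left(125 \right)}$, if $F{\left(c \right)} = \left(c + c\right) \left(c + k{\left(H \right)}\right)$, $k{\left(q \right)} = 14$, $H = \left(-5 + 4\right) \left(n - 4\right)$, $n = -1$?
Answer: $-25934$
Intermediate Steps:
$H = 5$ ($H = \left(-5 + 4\right) \left(-1 - 4\right) = \left(-1\right) \left(-5\right) = 5$)
$F{\left(c \right)} = 2 c \left(14 + c\right)$ ($F{\left(c \right)} = \left(c + c\right) \left(c + 14\right) = 2 c \left(14 + c\right)$)
$8816 - F{\left(125 \right)} = 8816 - 2 \cdot 125 \left(14 + 125\right) = 8816 - 2 \cdot 125 \cdot 139 = 8816 - 34750 = -25934$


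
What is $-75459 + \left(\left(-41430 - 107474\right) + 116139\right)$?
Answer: $-108224$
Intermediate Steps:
$-75459 + \left(\left(-41430 - 107474\right) + 116139\right) = -75459 + \left(-148904 + 116139\right) = -75459 - 32765 = -108224$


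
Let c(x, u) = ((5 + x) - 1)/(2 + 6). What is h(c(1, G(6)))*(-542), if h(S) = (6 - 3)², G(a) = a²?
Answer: -4878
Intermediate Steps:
c(x, u) = ½ + x/8 (c(x, u) = (4 + x)/8 = (4 + x)*(⅛) = ½ + x/8)
h(S) = 9 (h(S) = 3² = 9)
h(c(1, G(6)))*(-542) = 9*(-542) = -4878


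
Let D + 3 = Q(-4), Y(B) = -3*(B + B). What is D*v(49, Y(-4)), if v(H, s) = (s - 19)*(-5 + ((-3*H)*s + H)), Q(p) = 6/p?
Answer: 78390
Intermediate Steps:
Y(B) = -6*B
D = -9/2 (D = -3 + 6/(-4) = -3 + 6*(-¼) = -3 - 3/2 = -9/2 ≈ -4.5000)
v(H, s) = (-19 + s)*(-5 + H - 3*H*s) (v(H, s) = (-19 + s)*(-5 + (-3*H*s + H)) = (-19 + s)*(-5 + (H - 3*H*s)) = (-19 + s)*(-5 + H - 3*H*s))
D*v(49, Y(-4)) = -9*(95 - 19*49 - (-30)*(-4) - 3*49*(-6*(-4))² + 58*49*(-6*(-4)))/2 = -9*(95 - 931 - 5*24 - 3*49*24² + 58*49*24)/2 = -9*(95 - 931 - 120 - 3*49*576 + 68208)/2 = -9*(95 - 931 - 120 - 84672 + 68208)/2 = -9/2*(-17420) = 78390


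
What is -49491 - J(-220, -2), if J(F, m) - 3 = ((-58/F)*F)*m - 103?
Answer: -49507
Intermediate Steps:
J(F, m) = -100 - 58*m (J(F, m) = 3 + (((-58/F)*F)*m - 103) = 3 + (-58*m - 103) = 3 + (-103 - 58*m) = -100 - 58*m)
-49491 - J(-220, -2) = -49491 - (-100 - 58*(-2)) = -49491 - (-100 + 116) = -49491 - 1*16 = -49491 - 16 = -49507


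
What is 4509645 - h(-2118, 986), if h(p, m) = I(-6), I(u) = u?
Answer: 4509651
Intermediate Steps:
h(p, m) = -6
4509645 - h(-2118, 986) = 4509645 - 1*(-6) = 4509645 + 6 = 4509651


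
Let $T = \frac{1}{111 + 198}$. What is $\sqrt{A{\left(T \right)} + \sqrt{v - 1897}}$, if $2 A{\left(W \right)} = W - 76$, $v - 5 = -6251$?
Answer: $\frac{\sqrt{-14512494 + 381924 i \sqrt{8143}}}{618} \approx 5.4733 + 8.2435 i$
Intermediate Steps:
$v = -6246$ ($v = 5 - 6251 = -6246$)
$T = \frac{1}{309} \approx 0.0032362$
$A{\left(W \right)} = -38 + \frac{W}{2}$ ($A{\left(W \right)} = \frac{W - 76}{2} = \frac{-76 + W}{2} = -38 + \frac{W}{2}$)
$\sqrt{A{\left(T \right)} + \sqrt{v - 1897}} = \sqrt{\left(-38 + \frac{1}{2} \cdot \frac{1}{309}\right) + \sqrt{-6246 - 1897}} = \sqrt{\left(-38 + \frac{1}{618}\right) + \sqrt{-8143}} = \sqrt{- \frac{23483}{618} + i \sqrt{8143}}$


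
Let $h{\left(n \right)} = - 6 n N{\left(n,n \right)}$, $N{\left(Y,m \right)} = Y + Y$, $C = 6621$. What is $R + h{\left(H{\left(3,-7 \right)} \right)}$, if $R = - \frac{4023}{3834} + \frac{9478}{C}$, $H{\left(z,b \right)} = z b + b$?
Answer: $- \frac{8844872909}{940182} \approx -9407.6$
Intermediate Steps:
$N{\left(Y,m \right)} = 2 Y$
$H{\left(z,b \right)} = b + b z$ ($H{\left(z,b \right)} = b z + b = b + b z$)
$h{\left(n \right)} = - 12 n^{2}$ ($h{\left(n \right)} = - 6 n 2 n = - 12 n^{2}$)
$R = \frac{359347}{940182}$ ($R = - \frac{4023}{3834} + \frac{9478}{6621} = \left(-4023\right) \frac{1}{3834} + 9478 \cdot \frac{1}{6621} = - \frac{149}{142} + \frac{9478}{6621} = \frac{359347}{940182} \approx 0.38221$)
$R + h{\left(H{\left(3,-7 \right)} \right)} = \frac{359347}{940182} - 12 \left(- 7 \left(1 + 3\right)\right)^{2} = \frac{359347}{940182} - 12 \left(\left(-7\right) 4\right)^{2} = \frac{359347}{940182} - 12 \left(-28\right)^{2} = \frac{359347}{940182} - 9408 = - \frac{8844872909}{940182}$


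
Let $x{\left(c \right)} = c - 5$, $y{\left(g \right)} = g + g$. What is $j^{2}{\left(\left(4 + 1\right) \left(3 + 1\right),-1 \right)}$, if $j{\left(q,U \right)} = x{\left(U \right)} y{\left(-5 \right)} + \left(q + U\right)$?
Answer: $6241$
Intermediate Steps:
$y{\left(g \right)} = 2 g$
$x{\left(c \right)} = -5 + c$
$j{\left(q,U \right)} = 50 + q - 9 U$ ($j{\left(q,U \right)} = \left(-5 + U\right) 2 \left(-5\right) + \left(q + U\right) = \left(-5 + U\right) \left(-10\right) + \left(U + q\right) = \left(50 - 10 U\right) + \left(U + q\right) = 50 + q - 9 U$)
$j^{2}{\left(\left(4 + 1\right) \left(3 + 1\right),-1 \right)} = \left(50 + \left(4 + 1\right) \left(3 + 1\right) - -9\right)^{2} = \left(50 + 5 \cdot 4 + 9\right)^{2} = \left(50 + 20 + 9\right)^{2} = 79^{2} = 6241$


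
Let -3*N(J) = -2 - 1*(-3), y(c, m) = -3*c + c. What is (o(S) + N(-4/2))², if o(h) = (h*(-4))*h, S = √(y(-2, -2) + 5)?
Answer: 11881/9 ≈ 1320.1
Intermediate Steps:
y(c, m) = -2*c
N(J) = -⅓ (N(J) = -(-2 - 1*(-3))/3 = -(-2 + 3)/3 = -⅓*1 = -⅓)
S = 3 (S = √(-2*(-2) + 5) = √(4 + 5) = √9 = 3)
o(h) = -4*h² (o(h) = (-4*h)*h = -4*h²)
(o(S) + N(-4/2))² = (-4*3² - ⅓)² = (-4*9 - ⅓)² = (-36 - ⅓)² = (-109/3)² = 11881/9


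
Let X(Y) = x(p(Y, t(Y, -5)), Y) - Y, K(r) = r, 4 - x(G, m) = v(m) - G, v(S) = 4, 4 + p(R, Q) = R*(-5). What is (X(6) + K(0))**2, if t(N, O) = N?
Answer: 1600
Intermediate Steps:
p(R, Q) = -4 - 5*R (p(R, Q) = -4 + R*(-5) = -4 - 5*R)
x(G, m) = G (x(G, m) = 4 - (4 - G) = 4 + (-4 + G) = G)
X(Y) = -4 - 6*Y (X(Y) = (-4 - 5*Y) - Y = -4 - 6*Y)
(X(6) + K(0))**2 = ((-4 - 6*6) + 0)**2 = ((-4 - 36) + 0)**2 = (-40 + 0)**2 = (-40)**2 = 1600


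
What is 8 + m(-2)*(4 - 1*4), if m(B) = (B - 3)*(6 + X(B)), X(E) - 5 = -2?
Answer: 8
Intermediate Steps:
X(E) = 3 (X(E) = 5 - 2 = 3)
m(B) = -27 + 9*B (m(B) = (B - 3)*(6 + 3) = (-3 + B)*9 = -27 + 9*B)
8 + m(-2)*(4 - 1*4) = 8 + (-27 + 9*(-2))*(4 - 1*4) = 8 + (-27 - 18)*(4 - 4) = 8 - 45*0 = 8 + 0 = 8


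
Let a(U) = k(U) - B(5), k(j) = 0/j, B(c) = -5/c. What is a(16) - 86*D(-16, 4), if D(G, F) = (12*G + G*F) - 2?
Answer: 22189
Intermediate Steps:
k(j) = 0
D(G, F) = -2 + 12*G + F*G (D(G, F) = (12*G + F*G) - 2 = -2 + 12*G + F*G)
a(U) = 1 (a(U) = 0 - (-5)/5 = 0 - 1*(-1) = 0 + 1 = 1)
a(16) - 86*D(-16, 4) = 1 - 86*(-2 + 12*(-16) + 4*(-16)) = 1 - 86*(-2 - 192 - 64) = 1 - 86*(-258) = 1 + 22188 = 22189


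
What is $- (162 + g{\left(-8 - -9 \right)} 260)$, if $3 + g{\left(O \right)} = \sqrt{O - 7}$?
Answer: $618 - 260 i \sqrt{6} \approx 618.0 - 636.87 i$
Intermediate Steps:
$g{\left(O \right)} = -3 + \sqrt{-7 + O}$ ($g{\left(O \right)} = -3 + \sqrt{O - 7} = -3 + \sqrt{-7 + O}$)
$- (162 + g{\left(-8 - -9 \right)} 260) = - (162 + \left(-3 + \sqrt{-7 - -1}\right) 260) = - (162 + \left(-3 + \sqrt{-7 + \left(-8 + 9\right)}\right) 260) = - (162 + \left(-3 + \sqrt{-7 + 1}\right) 260) = - (162 + \left(-3 + \sqrt{-6}\right) 260) = - (162 + \left(-3 + i \sqrt{6}\right) 260) = - (162 - \left(780 - 260 i \sqrt{6}\right)) = - (-618 + 260 i \sqrt{6}) = 618 - 260 i \sqrt{6}$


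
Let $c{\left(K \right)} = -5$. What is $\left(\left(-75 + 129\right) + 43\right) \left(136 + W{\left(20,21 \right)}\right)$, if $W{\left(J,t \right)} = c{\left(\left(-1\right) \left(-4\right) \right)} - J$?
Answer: $10767$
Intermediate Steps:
$W{\left(J,t \right)} = -5 - J$
$\left(\left(-75 + 129\right) + 43\right) \left(136 + W{\left(20,21 \right)}\right) = \left(\left(-75 + 129\right) + 43\right) \left(136 - 25\right) = \left(54 + 43\right) \left(136 - 25\right) = 97 \left(136 - 25\right) = 97 \cdot 111 = 10767$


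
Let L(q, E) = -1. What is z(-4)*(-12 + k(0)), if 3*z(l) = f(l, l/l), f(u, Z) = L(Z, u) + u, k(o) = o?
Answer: 20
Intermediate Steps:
f(u, Z) = -1 + u
z(l) = -⅓ + l/3 (z(l) = (-1 + l)/3 = -⅓ + l/3)
z(-4)*(-12 + k(0)) = (-⅓ + (⅓)*(-4))*(-12 + 0) = (-⅓ - 4/3)*(-12) = -5/3*(-12) = 20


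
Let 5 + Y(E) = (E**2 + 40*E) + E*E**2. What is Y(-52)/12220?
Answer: -139989/12220 ≈ -11.456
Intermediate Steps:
Y(E) = -5 + E**2 + E**3 + 40*E (Y(E) = -5 + ((E**2 + 40*E) + E*E**2) = -5 + ((E**2 + 40*E) + E**3) = -5 + (E**2 + E**3 + 40*E) = -5 + E**2 + E**3 + 40*E)
Y(-52)/12220 = (-5 + (-52)**2 + (-52)**3 + 40*(-52))/12220 = (-5 + 2704 - 140608 - 2080)*(1/12220) = -139989*1/12220 = -139989/12220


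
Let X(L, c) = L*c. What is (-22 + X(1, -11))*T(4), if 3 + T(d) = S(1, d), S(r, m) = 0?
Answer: 99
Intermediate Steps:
T(d) = -3 (T(d) = -3 + 0 = -3)
(-22 + X(1, -11))*T(4) = (-22 + 1*(-11))*(-3) = (-22 - 11)*(-3) = -33*(-3) = 99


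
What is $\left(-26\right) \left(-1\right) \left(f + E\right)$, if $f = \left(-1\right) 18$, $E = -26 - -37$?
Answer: $-182$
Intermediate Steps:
$E = 11$ ($E = -26 + 37 = 11$)
$f = -18$
$\left(-26\right) \left(-1\right) \left(f + E\right) = \left(-26\right) \left(-1\right) \left(-18 + 11\right) = 26 \left(-7\right) = -182$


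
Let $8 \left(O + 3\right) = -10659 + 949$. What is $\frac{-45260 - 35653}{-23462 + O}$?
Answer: $\frac{107884}{32905} \approx 3.2787$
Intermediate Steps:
$O = - \frac{4867}{4}$ ($O = -3 + \frac{-10659 + 949}{8} = -3 + \frac{1}{8} \left(-9710\right) = -3 - \frac{4855}{4} = - \frac{4867}{4} \approx -1216.8$)
$\frac{-45260 - 35653}{-23462 + O} = \frac{-45260 - 35653}{-23462 - \frac{4867}{4}} = - \frac{80913}{- \frac{98715}{4}} = \left(-80913\right) \left(- \frac{4}{98715}\right) = \frac{107884}{32905}$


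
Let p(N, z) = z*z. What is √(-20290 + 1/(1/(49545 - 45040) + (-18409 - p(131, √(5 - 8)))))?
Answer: I*√139505221736994869535/82919029 ≈ 142.44*I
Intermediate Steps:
p(N, z) = z²
√(-20290 + 1/(1/(49545 - 45040) + (-18409 - p(131, √(5 - 8))))) = √(-20290 + 1/(1/(49545 - 45040) + (-18409 - (√(5 - 8))²))) = √(-20290 + 1/(1/4505 + (-18409 - (√(-3))²))) = √(-20290 + 1/(1/4505 + (-18409 - (I*√3)²))) = √(-20290 + 1/(1/4505 + (-18409 - 1*(-3)))) = √(-20290 + 1/(1/4505 + (-18409 + 3))) = √(-20290 + 1/(1/4505 - 18406)) = √(-20290 + 1/(-82919029/4505)) = √(-20290 - 4505/82919029) = √(-1682427102915/82919029) = I*√139505221736994869535/82919029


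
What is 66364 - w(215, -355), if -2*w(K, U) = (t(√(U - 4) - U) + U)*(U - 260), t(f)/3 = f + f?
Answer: -958897/2 - 1845*I*√359 ≈ -4.7945e+5 - 34958.0*I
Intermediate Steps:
t(f) = 6*f (t(f) = 3*(f + f) = 3*(2*f) = 6*f)
w(K, U) = -(-260 + U)*(-5*U + 6*√(-4 + U))/2 (w(K, U) = -(6*(√(U - 4) - U) + U)*(U - 260)/2 = -(6*(√(-4 + U) - U) + U)*(-260 + U)/2 = -((-6*U + 6*√(-4 + U)) + U)*(-260 + U)/2 = -(-5*U + 6*√(-4 + U))*(-260 + U)/2 = -(-260 + U)*(-5*U + 6*√(-4 + U))/2)
66364 - w(215, -355) = 66364 - (-650*(-355) + 780*√(-4 - 355) - ½*(-355)² + 3*(-355)*(-355 - √(-4 - 355))) = 66364 - (230750 + 780*√(-359) - ½*126025 + 3*(-355)*(-355 - √(-359))) = 66364 - (230750 + 780*(I*√359) - 126025/2 + 3*(-355)*(-355 - I*√359)) = 66364 - (230750 + 780*I*√359 - 126025/2 + 3*(-355)*(-355 - I*√359)) = 66364 - (230750 + 780*I*√359 - 126025/2 + (378075 + 1065*I*√359)) = 66364 - (1091625/2 + 1845*I*√359) = 66364 + (-1091625/2 - 1845*I*√359) = -958897/2 - 1845*I*√359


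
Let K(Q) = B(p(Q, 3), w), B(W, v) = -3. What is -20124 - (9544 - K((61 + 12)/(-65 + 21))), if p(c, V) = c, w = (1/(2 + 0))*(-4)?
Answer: -29671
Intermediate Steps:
w = -2 (w = (1/2)*(-4) = ((½)*1)*(-4) = (½)*(-4) = -2)
K(Q) = -3
-20124 - (9544 - K((61 + 12)/(-65 + 21))) = -20124 - (9544 - 1*(-3)) = -20124 - (9544 + 3) = -20124 - 1*9547 = -20124 - 9547 = -29671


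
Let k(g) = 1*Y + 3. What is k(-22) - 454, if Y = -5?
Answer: -456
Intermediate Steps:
k(g) = -2 (k(g) = 1*(-5) + 3 = -5 + 3 = -2)
k(-22) - 454 = -2 - 454 = -456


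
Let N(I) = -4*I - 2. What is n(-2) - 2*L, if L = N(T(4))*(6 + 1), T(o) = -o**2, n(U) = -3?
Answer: -871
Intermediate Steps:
N(I) = -2 - 4*I
L = 434 (L = (-2 - (-4)*4**2)*(6 + 1) = (-2 - (-4)*16)*7 = (-2 - 4*(-16))*7 = (-2 + 64)*7 = 62*7 = 434)
n(-2) - 2*L = -3 - 2*434 = -3 - 868 = -871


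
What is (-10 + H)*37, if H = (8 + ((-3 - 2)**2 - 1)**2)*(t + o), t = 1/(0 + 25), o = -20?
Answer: -10791642/25 ≈ -4.3167e+5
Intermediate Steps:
t = 1/25 ≈ 0.040000
H = -291416/25 (H = (8 + ((-3 - 2)**2 - 1)**2)*(1/25 - 20) = (8 + ((-5)**2 - 1)**2)*(-499/25) = (8 + (25 - 1)**2)*(-499/25) = (8 + 24**2)*(-499/25) = (8 + 576)*(-499/25) = 584*(-499/25) = -291416/25 ≈ -11657.)
(-10 + H)*37 = (-10 - 291416/25)*37 = -291666/25*37 = -10791642/25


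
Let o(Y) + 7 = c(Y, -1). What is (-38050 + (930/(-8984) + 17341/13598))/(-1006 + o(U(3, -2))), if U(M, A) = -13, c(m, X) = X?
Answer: 1162053373049/30968683512 ≈ 37.523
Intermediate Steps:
o(Y) = -8 (o(Y) = -7 - 1 = -8)
(-38050 + (930/(-8984) + 17341/13598))/(-1006 + o(U(3, -2))) = (-38050 + (930/(-8984) + 17341/13598))/(-1006 - 8) = (-38050 + (930*(-1/8984) + 17341*(1/13598)))/(-1014) = (-38050 + (-465/4492 + 17341/13598))*(-1/1014) = (-38050 + 35786351/30541108)*(-1/1014) = -1162053373049/30541108*(-1/1014) = 1162053373049/30968683512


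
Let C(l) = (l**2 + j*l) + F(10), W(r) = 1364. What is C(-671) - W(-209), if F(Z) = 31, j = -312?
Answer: 658260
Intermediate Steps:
C(l) = 31 + l**2 - 312*l (C(l) = (l**2 - 312*l) + 31 = 31 + l**2 - 312*l)
C(-671) - W(-209) = (31 + (-671)**2 - 312*(-671)) - 1*1364 = (31 + 450241 + 209352) - 1364 = 659624 - 1364 = 658260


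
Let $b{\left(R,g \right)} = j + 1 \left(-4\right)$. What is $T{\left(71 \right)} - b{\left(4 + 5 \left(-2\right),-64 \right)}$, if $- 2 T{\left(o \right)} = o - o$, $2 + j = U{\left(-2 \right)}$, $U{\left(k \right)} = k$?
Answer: $8$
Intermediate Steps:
$j = -4$ ($j = -2 - 2 = -4$)
$T{\left(o \right)} = 0$ ($T{\left(o \right)} = - \frac{o - o}{2} = \left(- \frac{1}{2}\right) 0 = 0$)
$b{\left(R,g \right)} = -8$ ($b{\left(R,g \right)} = -4 + 1 \left(-4\right) = -4 - 4 = -8$)
$T{\left(71 \right)} - b{\left(4 + 5 \left(-2\right),-64 \right)} = 0 - -8 = 0 + 8 = 8$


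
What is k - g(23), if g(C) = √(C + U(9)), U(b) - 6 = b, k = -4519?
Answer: -4519 - √38 ≈ -4525.2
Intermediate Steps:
U(b) = 6 + b
g(C) = √(15 + C) (g(C) = √(C + (6 + 9)) = √(C + 15) = √(15 + C))
k - g(23) = -4519 - √(15 + 23) = -4519 - √38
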